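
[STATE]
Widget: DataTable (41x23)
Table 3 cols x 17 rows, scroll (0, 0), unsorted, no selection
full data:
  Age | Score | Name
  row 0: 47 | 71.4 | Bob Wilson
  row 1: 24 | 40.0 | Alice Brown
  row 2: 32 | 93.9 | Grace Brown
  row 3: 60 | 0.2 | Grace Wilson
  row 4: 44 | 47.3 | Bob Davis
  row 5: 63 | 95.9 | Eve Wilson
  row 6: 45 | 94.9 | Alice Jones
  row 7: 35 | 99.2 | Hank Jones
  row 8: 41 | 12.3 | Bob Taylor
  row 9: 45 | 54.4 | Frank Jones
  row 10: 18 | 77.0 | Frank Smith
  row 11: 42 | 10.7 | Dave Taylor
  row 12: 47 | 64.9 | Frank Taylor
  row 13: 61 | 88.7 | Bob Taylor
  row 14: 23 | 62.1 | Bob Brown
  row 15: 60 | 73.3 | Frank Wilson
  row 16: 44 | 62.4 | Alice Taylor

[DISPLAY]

Age│Score│Name                           
───┼─────┼────────────                   
47 │71.4 │Bob Wilson                     
24 │40.0 │Alice Brown                    
32 │93.9 │Grace Brown                    
60 │0.2  │Grace Wilson                   
44 │47.3 │Bob Davis                      
63 │95.9 │Eve Wilson                     
45 │94.9 │Alice Jones                    
35 │99.2 │Hank Jones                     
41 │12.3 │Bob Taylor                     
45 │54.4 │Frank Jones                    
18 │77.0 │Frank Smith                    
42 │10.7 │Dave Taylor                    
47 │64.9 │Frank Taylor                   
61 │88.7 │Bob Taylor                     
23 │62.1 │Bob Brown                      
60 │73.3 │Frank Wilson                   
44 │62.4 │Alice Taylor                   
                                         
                                         
                                         
                                         


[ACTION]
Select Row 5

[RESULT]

Age│Score│Name                           
───┼─────┼────────────                   
47 │71.4 │Bob Wilson                     
24 │40.0 │Alice Brown                    
32 │93.9 │Grace Brown                    
60 │0.2  │Grace Wilson                   
44 │47.3 │Bob Davis                      
>3 │95.9 │Eve Wilson                     
45 │94.9 │Alice Jones                    
35 │99.2 │Hank Jones                     
41 │12.3 │Bob Taylor                     
45 │54.4 │Frank Jones                    
18 │77.0 │Frank Smith                    
42 │10.7 │Dave Taylor                    
47 │64.9 │Frank Taylor                   
61 │88.7 │Bob Taylor                     
23 │62.1 │Bob Brown                      
60 │73.3 │Frank Wilson                   
44 │62.4 │Alice Taylor                   
                                         
                                         
                                         
                                         


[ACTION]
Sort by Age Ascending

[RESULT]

Ag▲│Score│Name                           
───┼─────┼────────────                   
18 │77.0 │Frank Smith                    
23 │62.1 │Bob Brown                      
24 │40.0 │Alice Brown                    
32 │93.9 │Grace Brown                    
35 │99.2 │Hank Jones                     
>1 │12.3 │Bob Taylor                     
42 │10.7 │Dave Taylor                    
44 │47.3 │Bob Davis                      
44 │62.4 │Alice Taylor                   
45 │94.9 │Alice Jones                    
45 │54.4 │Frank Jones                    
47 │71.4 │Bob Wilson                     
47 │64.9 │Frank Taylor                   
60 │0.2  │Grace Wilson                   
60 │73.3 │Frank Wilson                   
61 │88.7 │Bob Taylor                     
63 │95.9 │Eve Wilson                     
                                         
                                         
                                         
                                         


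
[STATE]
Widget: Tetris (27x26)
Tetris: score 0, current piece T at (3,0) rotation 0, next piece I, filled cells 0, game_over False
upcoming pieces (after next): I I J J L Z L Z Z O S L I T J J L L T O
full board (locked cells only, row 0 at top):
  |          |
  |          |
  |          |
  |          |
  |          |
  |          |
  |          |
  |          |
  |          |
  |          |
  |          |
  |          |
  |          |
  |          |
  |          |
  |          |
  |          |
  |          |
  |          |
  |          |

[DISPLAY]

    ▒     │Next:           
   ▒▒▒    │████            
          │                
          │                
          │                
          │                
          │Score:          
          │0               
          │                
          │                
          │                
          │                
          │                
          │                
          │                
          │                
          │                
          │                
          │                
          │                
          │                
          │                
          │                
          │                
          │                
          │                


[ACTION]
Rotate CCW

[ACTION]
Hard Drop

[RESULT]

   ████   │Next:           
          │████            
          │                
          │                
          │                
          │                
          │Score:          
          │0               
          │                
          │                
          │                
          │                
          │                
          │                
          │                
          │                
          │                
    ▒     │                
   ▒▒     │                
    ▒     │                
          │                
          │                
          │                
          │                
          │                
          │                


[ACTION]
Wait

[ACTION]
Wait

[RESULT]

          │Next:           
          │████            
   ████   │                
          │                
          │                
          │                
          │Score:          
          │0               
          │                
          │                
          │                
          │                
          │                
          │                
          │                
          │                
          │                
    ▒     │                
   ▒▒     │                
    ▒     │                
          │                
          │                
          │                
          │                
          │                
          │                


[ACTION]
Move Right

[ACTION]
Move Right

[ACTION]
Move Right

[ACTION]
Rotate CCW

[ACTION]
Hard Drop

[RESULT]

   ████   │Next:           
          │████            
          │                
          │                
          │                
          │                
          │Score:          
          │0               
          │                
          │                
          │                
          │                
          │                
          │                
          │                
          │                
      █   │                
    ▒ █   │                
   ▒▒ █   │                
    ▒ █   │                
          │                
          │                
          │                
          │                
          │                
          │                


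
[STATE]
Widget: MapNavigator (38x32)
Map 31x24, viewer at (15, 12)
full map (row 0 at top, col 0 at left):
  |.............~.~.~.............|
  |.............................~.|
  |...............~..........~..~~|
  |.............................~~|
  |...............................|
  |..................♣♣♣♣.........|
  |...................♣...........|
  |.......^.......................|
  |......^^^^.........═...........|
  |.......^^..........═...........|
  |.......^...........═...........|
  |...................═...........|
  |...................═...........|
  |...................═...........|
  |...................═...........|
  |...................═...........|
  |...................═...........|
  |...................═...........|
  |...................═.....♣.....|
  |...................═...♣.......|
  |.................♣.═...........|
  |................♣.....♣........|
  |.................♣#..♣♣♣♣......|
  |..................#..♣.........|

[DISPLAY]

                                      
                                      
                                      
                                      
    .............~.~.~.............   
    .............................~.   
    ...............~..........~..~~   
    .............................~~   
    ...............................   
    ..................♣♣♣♣.........   
    ...................♣...........   
    .......^.......................   
    ......^^^^.........═...........   
    .......^^..........═...........   
    .......^...........═...........   
    ...................═...........   
    ...............@...═...........   
    ...................═...........   
    ...................═...........   
    ...................═...........   
    ...................═...........   
    ...................═...........   
    ...................═.....♣.....   
    ...................═...♣.......   
    .................♣.═...........   
    ................♣.....♣........   
    .................♣#..♣♣♣♣......   
    ..................#..♣.........   
                                      
                                      
                                      
                                      


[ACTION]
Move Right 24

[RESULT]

                                      
                                      
                                      
                                      
..~.~.~.............                  
..................~.                  
....~..........~..~~                  
..................~~                  
....................                  
.......♣♣♣♣.........                  
........♣...........                  
....................                  
........═...........                  
........═...........                  
........═...........                  
........═...........                  
........═..........@                  
........═...........                  
........═...........                  
........═...........                  
........═...........                  
........═...........                  
........═.....♣.....                  
........═...♣.......                  
......♣.═...........                  
.....♣.....♣........                  
......♣#..♣♣♣♣......                  
.......#..♣.........                  
                                      
                                      
                                      
                                      


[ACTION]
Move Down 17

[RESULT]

....................                  
........═...........                  
........═...........                  
........═...........                  
........═...........                  
........═...........                  
........═...........                  
........═...........                  
........═...........                  
........═...........                  
........═...........                  
........═.....♣.....                  
........═...♣.......                  
......♣.═...........                  
.....♣.....♣........                  
......♣#..♣♣♣♣......                  
.......#..♣........@                  
                                      
                                      
                                      
                                      
                                      
                                      
                                      
                                      
                                      
                                      
                                      
                                      
                                      
                                      
                                      


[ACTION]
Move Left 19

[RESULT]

        .......^......................
        ......^^^^.........═..........
        .......^^..........═..........
        .......^...........═..........
        ...................═..........
        ...................═..........
        ...................═..........
        ...................═..........
        ...................═..........
        ...................═..........
        ...................═..........
        ...................═.....♣....
        ...................═...♣......
        .................♣.═..........
        ................♣.....♣.......
        .................♣#..♣♣♣♣.....
        ...........@......#..♣........
                                      
                                      
                                      
                                      
                                      
                                      
                                      
                                      
                                      
                                      
                                      
                                      
                                      
                                      
                                      


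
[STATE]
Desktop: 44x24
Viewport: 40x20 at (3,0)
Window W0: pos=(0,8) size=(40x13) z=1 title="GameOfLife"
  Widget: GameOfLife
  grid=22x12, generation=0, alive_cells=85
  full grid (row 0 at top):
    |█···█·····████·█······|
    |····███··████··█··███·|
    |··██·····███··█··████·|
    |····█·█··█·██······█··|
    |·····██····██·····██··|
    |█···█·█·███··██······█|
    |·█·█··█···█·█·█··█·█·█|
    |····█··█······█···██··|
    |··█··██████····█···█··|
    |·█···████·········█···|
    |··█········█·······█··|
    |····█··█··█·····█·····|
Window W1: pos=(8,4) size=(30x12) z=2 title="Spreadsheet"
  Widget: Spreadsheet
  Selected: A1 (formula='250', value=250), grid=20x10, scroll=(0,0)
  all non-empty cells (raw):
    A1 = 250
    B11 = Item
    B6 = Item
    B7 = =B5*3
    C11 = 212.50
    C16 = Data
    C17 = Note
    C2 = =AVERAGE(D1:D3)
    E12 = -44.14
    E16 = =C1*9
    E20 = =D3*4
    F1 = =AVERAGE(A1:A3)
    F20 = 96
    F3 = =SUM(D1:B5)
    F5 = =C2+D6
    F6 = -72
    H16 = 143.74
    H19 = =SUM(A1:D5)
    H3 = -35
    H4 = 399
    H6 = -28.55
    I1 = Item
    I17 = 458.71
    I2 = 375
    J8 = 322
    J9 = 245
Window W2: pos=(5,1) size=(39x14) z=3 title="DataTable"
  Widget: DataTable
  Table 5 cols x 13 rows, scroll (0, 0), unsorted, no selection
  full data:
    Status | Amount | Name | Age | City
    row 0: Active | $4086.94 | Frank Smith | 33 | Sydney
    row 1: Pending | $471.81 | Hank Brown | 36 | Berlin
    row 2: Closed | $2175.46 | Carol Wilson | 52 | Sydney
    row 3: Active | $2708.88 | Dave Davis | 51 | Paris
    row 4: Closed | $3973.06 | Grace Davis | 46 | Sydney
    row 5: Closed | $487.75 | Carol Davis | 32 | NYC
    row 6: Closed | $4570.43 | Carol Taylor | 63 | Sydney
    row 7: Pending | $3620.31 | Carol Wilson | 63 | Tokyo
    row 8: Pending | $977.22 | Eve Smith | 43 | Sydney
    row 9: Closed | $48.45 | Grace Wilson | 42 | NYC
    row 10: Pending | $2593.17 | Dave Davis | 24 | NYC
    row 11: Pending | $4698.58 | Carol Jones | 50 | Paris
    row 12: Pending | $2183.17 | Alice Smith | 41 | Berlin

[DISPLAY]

                                        
  ┏━━━━━━━━━━━━━━━━━━━━━━━━━━━━━━━━━━━━━
  ┃ DataTable                           
  ┠─────────────────────────────────────
  ┃Status │Amount  │Name        │Age│Cit
  ┃───────┼────────┼────────────┼───┼───
  ┃Active │$4086.94│Frank Smith │33 │Syd
  ┃Pending│$471.81 │Hank Brown  │36 │Ber
━━┃Closed │$2175.46│Carol Wilson│52 │Syd
am┃Active │$2708.88│Dave Davis  │51 │Par
──┃Closed │$3973.06│Grace Davis │46 │Syd
n:┃Closed │$487.75 │Carol Davis │32 │NYC
██┃Closed │$4570.43│Carol Taylor│63 │Syd
··┃Pending│$3620.31│Carol Wilson│63 │Tok
··┗━━━━━━━━━━━━━━━━━━━━━━━━━━━━━━━━━━━━━
··█·█┗━━━━━━━━━━━━━━━━━━━━━━━━━━━━┛ ┃   
·█··█···█·█·█··█·█·█                ┃   
··█··█······█···██··                ┃   
█··██████····█···█··                ┃   
···████·········█···                ┃   


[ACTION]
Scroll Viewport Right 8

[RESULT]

                                        
 ┏━━━━━━━━━━━━━━━━━━━━━━━━━━━━━━━━━━━━━┓
 ┃ DataTable                           ┃
 ┠─────────────────────────────────────┨
 ┃Status │Amount  │Name        │Age│Cit┃
 ┃───────┼────────┼────────────┼───┼───┃
 ┃Active │$4086.94│Frank Smith │33 │Syd┃
 ┃Pending│$471.81 │Hank Brown  │36 │Ber┃
━┃Closed │$2175.46│Carol Wilson│52 │Syd┃
m┃Active │$2708.88│Dave Davis  │51 │Par┃
─┃Closed │$3973.06│Grace Davis │46 │Syd┃
:┃Closed │$487.75 │Carol Davis │32 │NYC┃
█┃Closed │$4570.43│Carol Taylor│63 │Syd┃
·┃Pending│$3620.31│Carol Wilson│63 │Tok┃
·┗━━━━━━━━━━━━━━━━━━━━━━━━━━━━━━━━━━━━━┛
·█·█┗━━━━━━━━━━━━━━━━━━━━━━━━━━━━┛ ┃    
█··█···█·█·█··█·█·█                ┃    
·█··█······█···██··                ┃    
··██████····█···█··                ┃    
··████·········█···                ┃    


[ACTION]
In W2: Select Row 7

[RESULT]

                                        
 ┏━━━━━━━━━━━━━━━━━━━━━━━━━━━━━━━━━━━━━┓
 ┃ DataTable                           ┃
 ┠─────────────────────────────────────┨
 ┃Status │Amount  │Name        │Age│Cit┃
 ┃───────┼────────┼────────────┼───┼───┃
 ┃Active │$4086.94│Frank Smith │33 │Syd┃
 ┃Pending│$471.81 │Hank Brown  │36 │Ber┃
━┃Closed │$2175.46│Carol Wilson│52 │Syd┃
m┃Active │$2708.88│Dave Davis  │51 │Par┃
─┃Closed │$3973.06│Grace Davis │46 │Syd┃
:┃Closed │$487.75 │Carol Davis │32 │NYC┃
█┃Closed │$4570.43│Carol Taylor│63 │Syd┃
·┃>ending│$3620.31│Carol Wilson│63 │Tok┃
·┗━━━━━━━━━━━━━━━━━━━━━━━━━━━━━━━━━━━━━┛
·█·█┗━━━━━━━━━━━━━━━━━━━━━━━━━━━━┛ ┃    
█··█···█·█·█··█·█·█                ┃    
·█··█······█···██··                ┃    
··██████····█···█··                ┃    
··████·········█···                ┃    


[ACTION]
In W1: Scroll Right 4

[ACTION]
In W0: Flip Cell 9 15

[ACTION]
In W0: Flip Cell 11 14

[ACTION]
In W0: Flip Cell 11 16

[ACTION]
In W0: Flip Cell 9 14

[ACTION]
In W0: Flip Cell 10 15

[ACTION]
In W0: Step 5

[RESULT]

                                        
 ┏━━━━━━━━━━━━━━━━━━━━━━━━━━━━━━━━━━━━━┓
 ┃ DataTable                           ┃
 ┠─────────────────────────────────────┨
 ┃Status │Amount  │Name        │Age│Cit┃
 ┃───────┼────────┼────────────┼───┼───┃
 ┃Active │$4086.94│Frank Smith │33 │Syd┃
 ┃Pending│$471.81 │Hank Brown  │36 │Ber┃
━┃Closed │$2175.46│Carol Wilson│52 │Syd┃
m┃Active │$2708.88│Dave Davis  │51 │Par┃
─┃Closed │$3973.06│Grace Davis │46 │Syd┃
:┃Closed │$487.75 │Carol Davis │32 │NYC┃
·┃Closed │$4570.43│Carol Taylor│63 │Syd┃
·┃>ending│$3620.31│Carol Wilson│63 │Tok┃
·┗━━━━━━━━━━━━━━━━━━━━━━━━━━━━━━━━━━━━━┛
···█┗━━━━━━━━━━━━━━━━━━━━━━━━━━━━┛ ┃    
█··██···███··█··█··                ┃    
·█·····██·███······                ┃    
·█·····██·····█··█·                ┃    
·█·······███···█···                ┃    


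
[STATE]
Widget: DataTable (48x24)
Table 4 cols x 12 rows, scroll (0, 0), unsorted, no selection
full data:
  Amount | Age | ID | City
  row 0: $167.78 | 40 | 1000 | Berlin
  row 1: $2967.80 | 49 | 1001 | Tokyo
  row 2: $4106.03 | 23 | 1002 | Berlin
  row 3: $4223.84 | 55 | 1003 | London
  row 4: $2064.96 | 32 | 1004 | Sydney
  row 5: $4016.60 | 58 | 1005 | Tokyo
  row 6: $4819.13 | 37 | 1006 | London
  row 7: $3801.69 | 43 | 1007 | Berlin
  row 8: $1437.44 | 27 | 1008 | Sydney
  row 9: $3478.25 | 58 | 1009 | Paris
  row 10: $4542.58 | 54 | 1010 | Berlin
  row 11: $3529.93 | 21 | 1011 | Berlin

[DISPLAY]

Amount  │Age│ID  │City                          
────────┼───┼────┼──────                        
$167.78 │40 │1000│Berlin                        
$2967.80│49 │1001│Tokyo                         
$4106.03│23 │1002│Berlin                        
$4223.84│55 │1003│London                        
$2064.96│32 │1004│Sydney                        
$4016.60│58 │1005│Tokyo                         
$4819.13│37 │1006│London                        
$3801.69│43 │1007│Berlin                        
$1437.44│27 │1008│Sydney                        
$3478.25│58 │1009│Paris                         
$4542.58│54 │1010│Berlin                        
$3529.93│21 │1011│Berlin                        
                                                
                                                
                                                
                                                
                                                
                                                
                                                
                                                
                                                
                                                


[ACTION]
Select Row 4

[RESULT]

Amount  │Age│ID  │City                          
────────┼───┼────┼──────                        
$167.78 │40 │1000│Berlin                        
$2967.80│49 │1001│Tokyo                         
$4106.03│23 │1002│Berlin                        
$4223.84│55 │1003│London                        
>2064.96│32 │1004│Sydney                        
$4016.60│58 │1005│Tokyo                         
$4819.13│37 │1006│London                        
$3801.69│43 │1007│Berlin                        
$1437.44│27 │1008│Sydney                        
$3478.25│58 │1009│Paris                         
$4542.58│54 │1010│Berlin                        
$3529.93│21 │1011│Berlin                        
                                                
                                                
                                                
                                                
                                                
                                                
                                                
                                                
                                                
                                                


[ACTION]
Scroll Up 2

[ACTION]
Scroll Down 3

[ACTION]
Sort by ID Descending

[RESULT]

Amount  │Age│ID ▼│City                          
────────┼───┼────┼──────                        
$3529.93│21 │1011│Berlin                        
$4542.58│54 │1010│Berlin                        
$3478.25│58 │1009│Paris                         
$1437.44│27 │1008│Sydney                        
>3801.69│43 │1007│Berlin                        
$4819.13│37 │1006│London                        
$4016.60│58 │1005│Tokyo                         
$2064.96│32 │1004│Sydney                        
$4223.84│55 │1003│London                        
$4106.03│23 │1002│Berlin                        
$2967.80│49 │1001│Tokyo                         
$167.78 │40 │1000│Berlin                        
                                                
                                                
                                                
                                                
                                                
                                                
                                                
                                                
                                                
                                                


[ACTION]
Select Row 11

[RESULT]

Amount  │Age│ID ▼│City                          
────────┼───┼────┼──────                        
$3529.93│21 │1011│Berlin                        
$4542.58│54 │1010│Berlin                        
$3478.25│58 │1009│Paris                         
$1437.44│27 │1008│Sydney                        
$3801.69│43 │1007│Berlin                        
$4819.13│37 │1006│London                        
$4016.60│58 │1005│Tokyo                         
$2064.96│32 │1004│Sydney                        
$4223.84│55 │1003│London                        
$4106.03│23 │1002│Berlin                        
$2967.80│49 │1001│Tokyo                         
>167.78 │40 │1000│Berlin                        
                                                
                                                
                                                
                                                
                                                
                                                
                                                
                                                
                                                
                                                


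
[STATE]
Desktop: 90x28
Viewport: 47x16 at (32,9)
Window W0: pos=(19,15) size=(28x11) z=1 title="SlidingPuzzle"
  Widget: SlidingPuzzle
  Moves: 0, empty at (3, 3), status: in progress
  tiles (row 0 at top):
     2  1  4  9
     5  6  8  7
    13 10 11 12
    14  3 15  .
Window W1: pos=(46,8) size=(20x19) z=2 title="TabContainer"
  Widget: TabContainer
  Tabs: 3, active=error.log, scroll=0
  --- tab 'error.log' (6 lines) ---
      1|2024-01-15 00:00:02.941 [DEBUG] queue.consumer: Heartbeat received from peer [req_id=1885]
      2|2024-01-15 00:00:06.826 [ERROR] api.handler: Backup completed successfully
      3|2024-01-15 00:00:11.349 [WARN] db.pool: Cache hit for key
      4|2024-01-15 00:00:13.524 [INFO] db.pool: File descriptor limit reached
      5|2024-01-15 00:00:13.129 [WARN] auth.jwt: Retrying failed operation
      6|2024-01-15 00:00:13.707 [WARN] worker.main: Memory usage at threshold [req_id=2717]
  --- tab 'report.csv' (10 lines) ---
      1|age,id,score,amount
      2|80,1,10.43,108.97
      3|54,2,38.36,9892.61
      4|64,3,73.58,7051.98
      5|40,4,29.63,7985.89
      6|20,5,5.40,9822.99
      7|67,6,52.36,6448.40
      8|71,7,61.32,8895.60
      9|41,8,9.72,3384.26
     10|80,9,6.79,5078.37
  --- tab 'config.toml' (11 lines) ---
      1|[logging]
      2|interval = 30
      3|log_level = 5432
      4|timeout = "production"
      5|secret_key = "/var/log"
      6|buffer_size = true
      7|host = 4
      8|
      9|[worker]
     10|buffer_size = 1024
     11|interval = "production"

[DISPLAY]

              ┃ TabContainer     ┃             
              ┠──────────────────┨             
              ┃[error.log]│ repor┃             
              ┃──────────────────┃             
              ┃2024-01-15 00:00:0┃             
              ┃2024-01-15 00:00:0┃             
━━━━━━━━━━━━━━┃2024-01-15 00:00:1┃             
le            ┃2024-01-15 00:00:1┃             
──────────────┃2024-01-15 00:00:1┃             
───┬────┐     ┃2024-01-15 00:00:1┃             
 4 │  9 │     ┃                  ┃             
───┼────┤     ┃                  ┃             
 8 │  7 │     ┃                  ┃             
───┼────┤     ┃                  ┃             
11 │ 12 │     ┃                  ┃             
───┼────┤     ┃                  ┃             


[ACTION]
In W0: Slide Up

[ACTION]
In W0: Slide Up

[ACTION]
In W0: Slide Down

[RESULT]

              ┃ TabContainer     ┃             
              ┠──────────────────┨             
              ┃[error.log]│ repor┃             
              ┃──────────────────┃             
              ┃2024-01-15 00:00:0┃             
              ┃2024-01-15 00:00:0┃             
━━━━━━━━━━━━━━┃2024-01-15 00:00:1┃             
le            ┃2024-01-15 00:00:1┃             
──────────────┃2024-01-15 00:00:1┃             
───┬────┐     ┃2024-01-15 00:00:1┃             
 4 │  9 │     ┃                  ┃             
───┼────┤     ┃                  ┃             
 8 │  7 │     ┃                  ┃             
───┼────┤     ┃                  ┃             
11 │    │     ┃                  ┃             
───┼────┤     ┃                  ┃             


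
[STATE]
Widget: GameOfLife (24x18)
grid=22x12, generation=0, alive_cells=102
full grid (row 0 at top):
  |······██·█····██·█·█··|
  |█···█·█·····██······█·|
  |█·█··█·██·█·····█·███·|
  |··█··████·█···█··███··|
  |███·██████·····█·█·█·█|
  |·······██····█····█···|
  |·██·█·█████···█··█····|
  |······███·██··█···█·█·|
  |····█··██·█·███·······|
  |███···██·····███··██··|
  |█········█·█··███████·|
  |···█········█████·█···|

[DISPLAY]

Gen: 0                  
······██·█····██·█·█··  
█···█·█·····██······█·  
█·█··█·██·█·····█·███·  
··█··████·█···█··███··  
███·██████·····█·█·█·█  
·······██····█····█···  
·██·█·█████···█··█····  
······███·██··█···█·█·  
····█··██·█·███·······  
███···██·····███··██··  
█········█·█··███████·  
···█········█████·█···  
                        
                        
                        
                        
                        


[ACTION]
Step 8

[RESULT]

Gen: 8                  
·········██████·█·····  
·██·····█········█····  
██·█····█····█·███····  
·█·········███··███···  
███·········█·█···█·█·  
·█··········███·····██  
··█·········█·······█·  
············███·······  
█··█··················  
█···█·················  
·███··················  
·███··················  
                        
                        
                        
                        
                        


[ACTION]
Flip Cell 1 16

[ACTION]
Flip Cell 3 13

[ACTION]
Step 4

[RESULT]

Gen: 12                 
██···········█·█······  
·············█··█·····  
···········███··█·███·  
··█···········██··█·█·  
█·█············█··█···  
·█·········██······███  
··········██·██·······  
···········█·█········  
············██········  
······················  
······················  
······················  
                        
                        
                        
                        
                        


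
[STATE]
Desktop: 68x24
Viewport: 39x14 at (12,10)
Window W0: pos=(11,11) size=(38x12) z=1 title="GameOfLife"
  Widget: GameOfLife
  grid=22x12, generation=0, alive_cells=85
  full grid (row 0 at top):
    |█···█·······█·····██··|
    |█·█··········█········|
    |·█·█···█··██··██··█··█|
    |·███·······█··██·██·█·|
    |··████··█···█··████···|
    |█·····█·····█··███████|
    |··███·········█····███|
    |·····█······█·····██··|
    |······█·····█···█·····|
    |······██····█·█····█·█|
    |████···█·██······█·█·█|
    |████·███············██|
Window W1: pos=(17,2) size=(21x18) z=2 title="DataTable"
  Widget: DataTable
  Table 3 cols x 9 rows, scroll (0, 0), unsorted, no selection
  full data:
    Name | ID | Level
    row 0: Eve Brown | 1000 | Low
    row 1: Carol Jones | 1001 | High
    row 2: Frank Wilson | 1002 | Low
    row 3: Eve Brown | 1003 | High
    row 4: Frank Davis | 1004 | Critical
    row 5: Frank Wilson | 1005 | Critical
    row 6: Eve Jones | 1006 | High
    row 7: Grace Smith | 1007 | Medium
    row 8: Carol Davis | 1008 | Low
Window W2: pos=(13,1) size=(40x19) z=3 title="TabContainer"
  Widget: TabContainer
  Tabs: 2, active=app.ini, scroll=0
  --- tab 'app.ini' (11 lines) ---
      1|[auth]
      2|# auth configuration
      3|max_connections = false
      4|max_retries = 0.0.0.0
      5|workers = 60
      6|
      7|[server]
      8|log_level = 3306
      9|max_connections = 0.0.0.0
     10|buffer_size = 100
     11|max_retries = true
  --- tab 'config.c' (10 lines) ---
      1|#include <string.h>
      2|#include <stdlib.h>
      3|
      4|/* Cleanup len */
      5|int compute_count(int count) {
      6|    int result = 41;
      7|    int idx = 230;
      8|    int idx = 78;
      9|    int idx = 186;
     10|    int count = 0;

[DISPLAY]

 ┃workers = 60                         
━┃                                     
 ┃[server]                             
─┃log_level = 3306                     
G┃max_connections = 0.0.0.0            
·┃buffer_size = 100                    
·┃max_retries = true                   
·┃                                     
█┃                                     
·┗━━━━━━━━━━━━━━━━━━━━━━━━━━━━━━━━━━━━━
·····█······█·····██··              ┃  
······█·····█···█·····              ┃  
━━━━━━━━━━━━━━━━━━━━━━━━━━━━━━━━━━━━┛  
                                       


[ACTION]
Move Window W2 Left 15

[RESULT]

0                          ┃           
                           ┃━━━━━━━━┓  
                           ┃        ┃  
 3306                      ┃────────┨  
ions = 0.0.0.0             ┃        ┃  
 = 100                     ┃        ┃  
 = true                    ┃        ┃  
                           ┃        ┃  
                           ┃        ┃  
━━━━━━━━━━━━━━━━━━━━━━━━━━━┛        ┃  
·····█······█·····██··              ┃  
······█·····█···█·····              ┃  
━━━━━━━━━━━━━━━━━━━━━━━━━━━━━━━━━━━━┛  
                                       


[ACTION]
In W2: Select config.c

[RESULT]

_count(int count) {        ┃           
ult = 41;                  ┃━━━━━━━━┓  
 = 230;                    ┃        ┃  
 = 78;                     ┃────────┨  
 = 186;                    ┃        ┃  
nt = 0;                    ┃        ┃  
                           ┃        ┃  
                           ┃        ┃  
                           ┃        ┃  
━━━━━━━━━━━━━━━━━━━━━━━━━━━┛        ┃  
·····█······█·····██··              ┃  
······█·····█···█·····              ┃  
━━━━━━━━━━━━━━━━━━━━━━━━━━━━━━━━━━━━┛  
                                       


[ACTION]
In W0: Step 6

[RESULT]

_count(int count) {        ┃           
ult = 41;                  ┃━━━━━━━━┓  
 = 230;                    ┃        ┃  
 = 78;                     ┃────────┨  
 = 186;                    ┃        ┃  
nt = 0;                    ┃        ┃  
                           ┃        ┃  
                           ┃        ┃  
                           ┃        ┃  
━━━━━━━━━━━━━━━━━━━━━━━━━━━┛        ┃  
·██········██·█·█·····              ┃  
············█·█·█·█···              ┃  
━━━━━━━━━━━━━━━━━━━━━━━━━━━━━━━━━━━━┛  
                                       
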